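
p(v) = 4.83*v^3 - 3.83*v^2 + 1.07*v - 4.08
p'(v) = 14.49*v^2 - 7.66*v + 1.07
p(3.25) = 124.75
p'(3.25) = 129.23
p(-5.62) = -988.41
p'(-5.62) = 501.78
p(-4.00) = -378.76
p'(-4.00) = 263.55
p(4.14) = 277.43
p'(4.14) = 217.71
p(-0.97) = -13.13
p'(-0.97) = 22.13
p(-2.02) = -61.68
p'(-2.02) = 75.67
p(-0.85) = -10.72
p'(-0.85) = 18.05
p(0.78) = -3.28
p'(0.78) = 3.91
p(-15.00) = -17183.13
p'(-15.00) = 3376.22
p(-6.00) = -1191.66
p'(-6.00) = 568.67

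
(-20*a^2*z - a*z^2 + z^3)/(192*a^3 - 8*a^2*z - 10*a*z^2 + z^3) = z*(-5*a + z)/(48*a^2 - 14*a*z + z^2)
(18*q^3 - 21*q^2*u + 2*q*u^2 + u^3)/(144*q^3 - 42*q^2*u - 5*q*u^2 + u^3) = (q - u)/(8*q - u)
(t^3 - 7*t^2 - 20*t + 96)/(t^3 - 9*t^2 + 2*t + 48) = (t + 4)/(t + 2)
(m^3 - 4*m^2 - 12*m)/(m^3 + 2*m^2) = (m - 6)/m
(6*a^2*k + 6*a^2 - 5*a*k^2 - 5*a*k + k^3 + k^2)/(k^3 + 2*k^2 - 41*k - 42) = (6*a^2 - 5*a*k + k^2)/(k^2 + k - 42)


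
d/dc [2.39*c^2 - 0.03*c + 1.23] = 4.78*c - 0.03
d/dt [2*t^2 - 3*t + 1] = 4*t - 3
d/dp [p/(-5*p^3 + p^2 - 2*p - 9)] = (-5*p^3 + p^2 + p*(15*p^2 - 2*p + 2) - 2*p - 9)/(5*p^3 - p^2 + 2*p + 9)^2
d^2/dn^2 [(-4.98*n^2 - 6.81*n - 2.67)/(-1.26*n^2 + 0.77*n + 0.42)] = (7.105427357601e-15*n^4 + 31.286304*n^3 + 41.245848*n^2 + 6.080508*n + 3.34425)/(2.000376*n^6 - 3.667356*n^5 + 0.240786*n^4 + 1.988371*n^3 - 0.0802620000000002*n^2 - 0.407484*n - 0.074088)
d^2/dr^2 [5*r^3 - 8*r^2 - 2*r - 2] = 30*r - 16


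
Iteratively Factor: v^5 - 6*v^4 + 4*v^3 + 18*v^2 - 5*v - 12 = (v + 1)*(v^4 - 7*v^3 + 11*v^2 + 7*v - 12) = (v - 3)*(v + 1)*(v^3 - 4*v^2 - v + 4) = (v - 3)*(v - 1)*(v + 1)*(v^2 - 3*v - 4) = (v - 4)*(v - 3)*(v - 1)*(v + 1)*(v + 1)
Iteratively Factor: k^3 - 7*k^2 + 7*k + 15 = (k + 1)*(k^2 - 8*k + 15) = (k - 5)*(k + 1)*(k - 3)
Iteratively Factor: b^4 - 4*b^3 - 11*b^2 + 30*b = (b + 3)*(b^3 - 7*b^2 + 10*b) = (b - 5)*(b + 3)*(b^2 - 2*b) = b*(b - 5)*(b + 3)*(b - 2)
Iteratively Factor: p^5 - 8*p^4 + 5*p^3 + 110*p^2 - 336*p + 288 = (p - 4)*(p^4 - 4*p^3 - 11*p^2 + 66*p - 72) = (p - 4)*(p + 4)*(p^3 - 8*p^2 + 21*p - 18) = (p - 4)*(p - 3)*(p + 4)*(p^2 - 5*p + 6) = (p - 4)*(p - 3)*(p - 2)*(p + 4)*(p - 3)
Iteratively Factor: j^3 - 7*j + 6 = (j - 1)*(j^2 + j - 6) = (j - 1)*(j + 3)*(j - 2)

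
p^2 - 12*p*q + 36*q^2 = (p - 6*q)^2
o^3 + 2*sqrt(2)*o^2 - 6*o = o*(o - sqrt(2))*(o + 3*sqrt(2))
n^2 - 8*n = n*(n - 8)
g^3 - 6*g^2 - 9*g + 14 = (g - 7)*(g - 1)*(g + 2)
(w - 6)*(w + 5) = w^2 - w - 30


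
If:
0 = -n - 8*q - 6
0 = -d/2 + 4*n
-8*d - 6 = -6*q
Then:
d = -48/37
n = -6/37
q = -27/37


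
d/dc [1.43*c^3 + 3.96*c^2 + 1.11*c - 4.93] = 4.29*c^2 + 7.92*c + 1.11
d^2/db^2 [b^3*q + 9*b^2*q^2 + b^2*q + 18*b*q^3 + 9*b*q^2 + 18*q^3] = 2*q*(3*b + 9*q + 1)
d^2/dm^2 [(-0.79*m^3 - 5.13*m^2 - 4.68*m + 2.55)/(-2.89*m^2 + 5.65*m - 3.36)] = (280.801184*m^3 - 516.657402*m^2 + 30.6707219999998*m + 180.239826)/(24.137569*m^6 - 141.568095*m^5 + 360.957243*m^4 - 509.544685*m^3 + 419.659632*m^2 - 191.35872*m + 37.933056)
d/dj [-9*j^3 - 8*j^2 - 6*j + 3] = -27*j^2 - 16*j - 6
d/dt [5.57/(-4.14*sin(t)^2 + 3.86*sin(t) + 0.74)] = (46.1196*sin(t) - 21.5002)*cos(t)/(-4.14*sin(t)^2 + 3.86*sin(t) + 0.74)^2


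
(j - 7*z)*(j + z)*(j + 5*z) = j^3 - j^2*z - 37*j*z^2 - 35*z^3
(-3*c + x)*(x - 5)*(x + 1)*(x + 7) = -3*c*x^3 - 9*c*x^2 + 99*c*x + 105*c + x^4 + 3*x^3 - 33*x^2 - 35*x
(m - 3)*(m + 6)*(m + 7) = m^3 + 10*m^2 + 3*m - 126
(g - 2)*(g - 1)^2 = g^3 - 4*g^2 + 5*g - 2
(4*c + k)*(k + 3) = 4*c*k + 12*c + k^2 + 3*k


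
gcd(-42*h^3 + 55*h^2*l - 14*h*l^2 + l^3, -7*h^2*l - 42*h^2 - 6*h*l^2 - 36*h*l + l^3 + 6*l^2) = 7*h - l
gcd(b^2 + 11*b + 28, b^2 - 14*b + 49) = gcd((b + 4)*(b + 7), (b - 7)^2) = 1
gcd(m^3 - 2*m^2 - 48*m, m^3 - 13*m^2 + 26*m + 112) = m - 8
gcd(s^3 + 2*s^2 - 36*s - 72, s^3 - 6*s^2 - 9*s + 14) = s + 2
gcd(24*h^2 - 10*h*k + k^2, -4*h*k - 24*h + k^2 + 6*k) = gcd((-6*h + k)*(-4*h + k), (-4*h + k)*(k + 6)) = 4*h - k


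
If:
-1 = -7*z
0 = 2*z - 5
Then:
No Solution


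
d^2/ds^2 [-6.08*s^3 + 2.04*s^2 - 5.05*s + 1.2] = 4.08 - 36.48*s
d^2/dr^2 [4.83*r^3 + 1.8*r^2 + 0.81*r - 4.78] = 28.98*r + 3.6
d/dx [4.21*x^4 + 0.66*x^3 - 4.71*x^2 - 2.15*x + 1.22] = 16.84*x^3 + 1.98*x^2 - 9.42*x - 2.15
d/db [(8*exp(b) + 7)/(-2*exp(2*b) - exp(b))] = (16*exp(2*b) + 28*exp(b) + 7)*exp(-b)/(4*exp(2*b) + 4*exp(b) + 1)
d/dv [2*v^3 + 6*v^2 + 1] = 6*v*(v + 2)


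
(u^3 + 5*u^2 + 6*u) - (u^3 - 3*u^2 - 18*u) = 8*u^2 + 24*u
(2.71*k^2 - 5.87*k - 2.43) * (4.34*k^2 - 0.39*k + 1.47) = 11.7614*k^4 - 26.5327*k^3 - 4.2732*k^2 - 7.6812*k - 3.5721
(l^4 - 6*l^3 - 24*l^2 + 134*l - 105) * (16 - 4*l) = -4*l^5 + 40*l^4 - 920*l^2 + 2564*l - 1680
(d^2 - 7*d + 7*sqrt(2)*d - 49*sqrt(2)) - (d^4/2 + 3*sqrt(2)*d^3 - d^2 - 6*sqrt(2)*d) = -d^4/2 - 3*sqrt(2)*d^3 + 2*d^2 - 7*d + 13*sqrt(2)*d - 49*sqrt(2)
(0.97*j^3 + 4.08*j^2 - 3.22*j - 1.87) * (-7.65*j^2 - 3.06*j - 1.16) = -7.4205*j^5 - 34.1802*j^4 + 11.023*j^3 + 19.4259*j^2 + 9.4574*j + 2.1692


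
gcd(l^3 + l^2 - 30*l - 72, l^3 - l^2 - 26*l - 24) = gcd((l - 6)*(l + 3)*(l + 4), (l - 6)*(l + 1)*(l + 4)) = l^2 - 2*l - 24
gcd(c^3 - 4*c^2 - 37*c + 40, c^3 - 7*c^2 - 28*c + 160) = c^2 - 3*c - 40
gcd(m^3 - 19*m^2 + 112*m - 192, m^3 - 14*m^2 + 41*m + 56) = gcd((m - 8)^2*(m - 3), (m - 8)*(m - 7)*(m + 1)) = m - 8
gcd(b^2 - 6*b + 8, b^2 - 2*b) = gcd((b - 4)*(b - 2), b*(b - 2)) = b - 2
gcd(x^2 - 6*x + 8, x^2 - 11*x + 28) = x - 4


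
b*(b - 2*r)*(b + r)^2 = b^4 - 3*b^2*r^2 - 2*b*r^3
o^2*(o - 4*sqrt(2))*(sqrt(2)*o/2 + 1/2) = sqrt(2)*o^4/2 - 7*o^3/2 - 2*sqrt(2)*o^2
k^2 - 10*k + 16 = (k - 8)*(k - 2)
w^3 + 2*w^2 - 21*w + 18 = (w - 3)*(w - 1)*(w + 6)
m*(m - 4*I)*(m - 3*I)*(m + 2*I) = m^4 - 5*I*m^3 + 2*m^2 - 24*I*m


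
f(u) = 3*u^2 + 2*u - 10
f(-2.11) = -0.86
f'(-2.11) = -10.66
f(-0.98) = -9.08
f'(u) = 6*u + 2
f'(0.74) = 6.44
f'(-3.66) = -19.96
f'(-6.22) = -35.32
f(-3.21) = 14.49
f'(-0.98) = -3.88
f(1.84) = 3.84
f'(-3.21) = -17.26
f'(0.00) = 2.00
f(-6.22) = 93.63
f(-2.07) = -1.29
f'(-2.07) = -10.42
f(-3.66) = 22.87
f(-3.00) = 11.00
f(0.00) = -10.00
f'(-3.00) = -16.00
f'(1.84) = 13.04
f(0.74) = -6.88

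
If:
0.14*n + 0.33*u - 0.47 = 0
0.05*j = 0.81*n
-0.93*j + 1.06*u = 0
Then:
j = 1.58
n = 0.10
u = 1.38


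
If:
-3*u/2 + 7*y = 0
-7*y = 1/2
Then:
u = -1/3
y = -1/14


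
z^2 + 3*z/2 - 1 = (z - 1/2)*(z + 2)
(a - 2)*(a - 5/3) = a^2 - 11*a/3 + 10/3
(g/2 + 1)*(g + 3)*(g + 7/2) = g^3/2 + 17*g^2/4 + 47*g/4 + 21/2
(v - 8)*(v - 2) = v^2 - 10*v + 16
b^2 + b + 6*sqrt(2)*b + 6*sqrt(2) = (b + 1)*(b + 6*sqrt(2))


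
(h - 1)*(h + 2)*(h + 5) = h^3 + 6*h^2 + 3*h - 10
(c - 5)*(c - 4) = c^2 - 9*c + 20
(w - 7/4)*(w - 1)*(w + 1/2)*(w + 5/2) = w^4 + w^3/4 - 21*w^2/4 + 29*w/16 + 35/16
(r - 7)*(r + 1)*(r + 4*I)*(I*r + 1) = I*r^4 - 3*r^3 - 6*I*r^3 + 18*r^2 - 3*I*r^2 + 21*r - 24*I*r - 28*I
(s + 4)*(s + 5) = s^2 + 9*s + 20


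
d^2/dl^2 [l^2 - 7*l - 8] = 2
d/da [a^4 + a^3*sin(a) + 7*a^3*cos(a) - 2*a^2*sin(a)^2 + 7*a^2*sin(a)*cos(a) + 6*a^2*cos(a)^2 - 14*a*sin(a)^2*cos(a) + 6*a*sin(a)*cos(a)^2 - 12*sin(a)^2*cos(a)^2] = -7*a^3*sin(a) + a^3*cos(a) + 4*a^3 + 3*a^2*sin(a) - 8*a^2*sin(2*a) + 21*a^2*cos(a) + 7*a^2*cos(2*a) + 7*a*sin(a)/2 + 7*a*sin(2*a) - 21*a*sin(3*a)/2 + 3*a*cos(a)/2 + 8*a*cos(2*a) + 9*a*cos(3*a)/2 + 4*a + 3*sin(a)/2 + 3*sin(3*a)/2 - 6*sin(4*a) - 7*cos(a)/2 + 7*cos(3*a)/2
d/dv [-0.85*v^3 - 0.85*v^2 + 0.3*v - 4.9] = -2.55*v^2 - 1.7*v + 0.3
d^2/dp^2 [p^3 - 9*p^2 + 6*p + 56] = 6*p - 18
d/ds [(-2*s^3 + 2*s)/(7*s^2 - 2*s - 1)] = 2*(-7*s^4 + 4*s^3 - 4*s^2 - 1)/(49*s^4 - 28*s^3 - 10*s^2 + 4*s + 1)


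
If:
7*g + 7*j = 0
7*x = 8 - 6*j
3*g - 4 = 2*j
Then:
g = 4/5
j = -4/5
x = 64/35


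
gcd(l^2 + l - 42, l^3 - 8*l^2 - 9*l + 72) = 1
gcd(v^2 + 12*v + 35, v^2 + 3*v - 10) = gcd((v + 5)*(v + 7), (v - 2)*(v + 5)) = v + 5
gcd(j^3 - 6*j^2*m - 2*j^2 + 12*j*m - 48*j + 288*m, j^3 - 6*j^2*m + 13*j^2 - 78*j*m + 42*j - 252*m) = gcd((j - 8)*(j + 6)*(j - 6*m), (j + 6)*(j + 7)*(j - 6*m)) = j^2 - 6*j*m + 6*j - 36*m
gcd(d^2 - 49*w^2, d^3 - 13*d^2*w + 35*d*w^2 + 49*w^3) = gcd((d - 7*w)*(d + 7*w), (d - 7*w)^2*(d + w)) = -d + 7*w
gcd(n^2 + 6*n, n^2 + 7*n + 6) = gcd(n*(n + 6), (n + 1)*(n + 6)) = n + 6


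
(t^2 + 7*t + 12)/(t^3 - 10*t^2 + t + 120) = (t + 4)/(t^2 - 13*t + 40)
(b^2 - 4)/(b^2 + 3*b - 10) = (b + 2)/(b + 5)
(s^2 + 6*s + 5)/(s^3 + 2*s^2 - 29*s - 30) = (s + 5)/(s^2 + s - 30)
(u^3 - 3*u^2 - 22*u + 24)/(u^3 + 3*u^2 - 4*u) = (u - 6)/u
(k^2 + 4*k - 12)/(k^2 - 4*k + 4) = (k + 6)/(k - 2)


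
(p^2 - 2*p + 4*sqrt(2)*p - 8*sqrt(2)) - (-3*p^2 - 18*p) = 4*p^2 + 4*sqrt(2)*p + 16*p - 8*sqrt(2)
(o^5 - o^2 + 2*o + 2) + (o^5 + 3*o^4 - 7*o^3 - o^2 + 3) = 2*o^5 + 3*o^4 - 7*o^3 - 2*o^2 + 2*o + 5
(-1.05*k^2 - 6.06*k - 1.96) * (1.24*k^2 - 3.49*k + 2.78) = -1.302*k^4 - 3.8499*k^3 + 15.8*k^2 - 10.0064*k - 5.4488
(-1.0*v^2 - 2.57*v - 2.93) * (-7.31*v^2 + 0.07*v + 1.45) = 7.31*v^4 + 18.7167*v^3 + 19.7884*v^2 - 3.9316*v - 4.2485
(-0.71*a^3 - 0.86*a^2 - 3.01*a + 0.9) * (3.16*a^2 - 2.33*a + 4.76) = -2.2436*a^5 - 1.0633*a^4 - 10.8874*a^3 + 5.7637*a^2 - 16.4246*a + 4.284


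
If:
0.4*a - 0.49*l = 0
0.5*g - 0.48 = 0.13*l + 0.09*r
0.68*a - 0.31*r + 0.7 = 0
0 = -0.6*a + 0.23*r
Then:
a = 5.44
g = 4.67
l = 4.44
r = 14.19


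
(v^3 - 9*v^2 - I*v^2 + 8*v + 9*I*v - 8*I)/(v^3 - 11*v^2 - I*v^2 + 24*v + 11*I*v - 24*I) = (v - 1)/(v - 3)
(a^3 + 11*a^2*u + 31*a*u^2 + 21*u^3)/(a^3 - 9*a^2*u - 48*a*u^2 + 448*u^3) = (a^2 + 4*a*u + 3*u^2)/(a^2 - 16*a*u + 64*u^2)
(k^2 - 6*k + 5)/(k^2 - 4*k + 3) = (k - 5)/(k - 3)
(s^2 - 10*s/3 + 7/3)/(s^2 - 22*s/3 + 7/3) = (3*s^2 - 10*s + 7)/(3*s^2 - 22*s + 7)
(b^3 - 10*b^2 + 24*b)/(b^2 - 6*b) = b - 4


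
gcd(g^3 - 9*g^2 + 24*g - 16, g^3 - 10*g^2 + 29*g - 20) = g^2 - 5*g + 4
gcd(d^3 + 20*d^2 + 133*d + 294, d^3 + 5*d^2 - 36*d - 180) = d + 6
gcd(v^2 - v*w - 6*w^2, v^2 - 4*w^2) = v + 2*w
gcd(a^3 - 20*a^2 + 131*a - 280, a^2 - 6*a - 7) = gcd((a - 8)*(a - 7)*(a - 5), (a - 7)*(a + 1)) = a - 7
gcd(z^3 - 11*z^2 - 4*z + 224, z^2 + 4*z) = z + 4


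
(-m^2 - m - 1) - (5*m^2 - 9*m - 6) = -6*m^2 + 8*m + 5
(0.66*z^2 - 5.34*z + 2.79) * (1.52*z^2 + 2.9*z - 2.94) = 1.0032*z^4 - 6.2028*z^3 - 13.1856*z^2 + 23.7906*z - 8.2026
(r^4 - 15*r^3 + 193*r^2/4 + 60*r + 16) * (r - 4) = r^5 - 19*r^4 + 433*r^3/4 - 133*r^2 - 224*r - 64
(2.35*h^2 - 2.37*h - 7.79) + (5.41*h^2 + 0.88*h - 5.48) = 7.76*h^2 - 1.49*h - 13.27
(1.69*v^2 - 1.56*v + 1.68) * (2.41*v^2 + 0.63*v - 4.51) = 4.0729*v^4 - 2.6949*v^3 - 4.5559*v^2 + 8.094*v - 7.5768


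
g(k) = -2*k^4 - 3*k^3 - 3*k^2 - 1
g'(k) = -8*k^3 - 9*k^2 - 6*k = k*(-8*k^2 - 9*k - 6)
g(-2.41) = -43.90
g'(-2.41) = 74.17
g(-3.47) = -201.74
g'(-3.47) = 246.71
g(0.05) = -1.01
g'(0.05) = -0.32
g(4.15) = -860.32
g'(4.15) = -751.69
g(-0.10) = -1.03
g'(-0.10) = 0.52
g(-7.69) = -5808.30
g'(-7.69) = 3151.97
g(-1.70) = -11.64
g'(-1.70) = 23.49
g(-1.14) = -3.83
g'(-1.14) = 7.00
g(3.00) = -271.00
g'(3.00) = -315.00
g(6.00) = -3349.00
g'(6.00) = -2088.00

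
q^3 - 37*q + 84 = (q - 4)*(q - 3)*(q + 7)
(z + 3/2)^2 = z^2 + 3*z + 9/4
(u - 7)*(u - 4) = u^2 - 11*u + 28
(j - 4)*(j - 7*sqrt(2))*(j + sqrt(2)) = j^3 - 6*sqrt(2)*j^2 - 4*j^2 - 14*j + 24*sqrt(2)*j + 56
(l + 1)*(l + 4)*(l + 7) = l^3 + 12*l^2 + 39*l + 28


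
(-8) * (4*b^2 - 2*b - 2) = -32*b^2 + 16*b + 16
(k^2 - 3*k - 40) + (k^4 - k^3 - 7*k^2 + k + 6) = k^4 - k^3 - 6*k^2 - 2*k - 34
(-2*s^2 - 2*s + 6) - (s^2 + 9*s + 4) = -3*s^2 - 11*s + 2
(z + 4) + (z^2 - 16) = z^2 + z - 12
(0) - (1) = -1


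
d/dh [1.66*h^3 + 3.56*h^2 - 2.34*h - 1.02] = 4.98*h^2 + 7.12*h - 2.34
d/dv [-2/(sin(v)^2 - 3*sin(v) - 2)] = 2*(2*sin(v) - 3)*cos(v)/(3*sin(v) + cos(v)^2 + 1)^2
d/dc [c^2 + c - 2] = 2*c + 1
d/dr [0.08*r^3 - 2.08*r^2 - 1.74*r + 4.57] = 0.24*r^2 - 4.16*r - 1.74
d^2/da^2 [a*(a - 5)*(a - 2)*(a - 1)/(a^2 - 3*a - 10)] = 2*(a^3 + 6*a^2 + 12*a - 16)/(a^3 + 6*a^2 + 12*a + 8)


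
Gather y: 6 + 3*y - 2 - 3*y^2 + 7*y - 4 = -3*y^2 + 10*y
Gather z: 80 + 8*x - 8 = 8*x + 72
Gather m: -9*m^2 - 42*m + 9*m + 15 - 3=-9*m^2 - 33*m + 12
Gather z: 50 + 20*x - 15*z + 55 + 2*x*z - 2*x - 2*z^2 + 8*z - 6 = 18*x - 2*z^2 + z*(2*x - 7) + 99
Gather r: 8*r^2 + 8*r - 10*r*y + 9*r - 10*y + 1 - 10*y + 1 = 8*r^2 + r*(17 - 10*y) - 20*y + 2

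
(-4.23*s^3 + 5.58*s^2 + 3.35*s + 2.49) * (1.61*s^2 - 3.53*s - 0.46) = -6.8103*s^5 + 23.9157*s^4 - 12.3581*s^3 - 10.3834*s^2 - 10.3307*s - 1.1454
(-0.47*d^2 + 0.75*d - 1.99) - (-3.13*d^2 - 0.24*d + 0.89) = 2.66*d^2 + 0.99*d - 2.88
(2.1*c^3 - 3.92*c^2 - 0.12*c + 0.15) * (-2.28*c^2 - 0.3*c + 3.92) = -4.788*c^5 + 8.3076*c^4 + 9.6816*c^3 - 15.6724*c^2 - 0.5154*c + 0.588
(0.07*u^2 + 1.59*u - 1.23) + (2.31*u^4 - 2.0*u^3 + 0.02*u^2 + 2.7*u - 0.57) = 2.31*u^4 - 2.0*u^3 + 0.09*u^2 + 4.29*u - 1.8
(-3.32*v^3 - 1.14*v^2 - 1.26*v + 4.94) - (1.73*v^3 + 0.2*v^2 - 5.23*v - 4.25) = -5.05*v^3 - 1.34*v^2 + 3.97*v + 9.19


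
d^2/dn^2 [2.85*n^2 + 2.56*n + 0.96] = 5.70000000000000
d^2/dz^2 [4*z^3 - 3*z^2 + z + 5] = 24*z - 6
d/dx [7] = 0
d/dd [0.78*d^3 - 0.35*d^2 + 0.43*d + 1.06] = 2.34*d^2 - 0.7*d + 0.43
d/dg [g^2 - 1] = 2*g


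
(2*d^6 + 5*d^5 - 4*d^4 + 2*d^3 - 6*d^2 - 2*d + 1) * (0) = 0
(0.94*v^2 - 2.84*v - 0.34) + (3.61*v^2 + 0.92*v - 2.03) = 4.55*v^2 - 1.92*v - 2.37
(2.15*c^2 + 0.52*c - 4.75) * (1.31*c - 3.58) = 2.8165*c^3 - 7.0158*c^2 - 8.0841*c + 17.005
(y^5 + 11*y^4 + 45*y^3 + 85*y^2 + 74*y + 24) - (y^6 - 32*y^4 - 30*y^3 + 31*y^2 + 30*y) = -y^6 + y^5 + 43*y^4 + 75*y^3 + 54*y^2 + 44*y + 24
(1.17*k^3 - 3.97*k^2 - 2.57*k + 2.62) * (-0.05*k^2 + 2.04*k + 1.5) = -0.0585*k^5 + 2.5853*k^4 - 6.2153*k^3 - 11.3288*k^2 + 1.4898*k + 3.93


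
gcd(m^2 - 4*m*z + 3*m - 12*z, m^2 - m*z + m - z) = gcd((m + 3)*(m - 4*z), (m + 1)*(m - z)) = 1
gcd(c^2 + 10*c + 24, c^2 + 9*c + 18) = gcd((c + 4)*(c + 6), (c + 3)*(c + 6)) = c + 6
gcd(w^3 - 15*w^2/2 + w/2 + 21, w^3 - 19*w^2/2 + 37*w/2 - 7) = w^2 - 9*w + 14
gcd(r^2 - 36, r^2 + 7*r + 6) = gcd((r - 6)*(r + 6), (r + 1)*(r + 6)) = r + 6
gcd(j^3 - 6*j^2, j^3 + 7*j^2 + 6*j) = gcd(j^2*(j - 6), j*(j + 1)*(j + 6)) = j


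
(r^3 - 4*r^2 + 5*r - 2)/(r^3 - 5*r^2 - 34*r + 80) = (r^2 - 2*r + 1)/(r^2 - 3*r - 40)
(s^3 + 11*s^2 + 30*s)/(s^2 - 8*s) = (s^2 + 11*s + 30)/(s - 8)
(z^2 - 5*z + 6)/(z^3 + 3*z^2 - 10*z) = (z - 3)/(z*(z + 5))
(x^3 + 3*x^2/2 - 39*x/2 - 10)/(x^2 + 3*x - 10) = (x^2 - 7*x/2 - 2)/(x - 2)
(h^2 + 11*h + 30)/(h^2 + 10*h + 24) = (h + 5)/(h + 4)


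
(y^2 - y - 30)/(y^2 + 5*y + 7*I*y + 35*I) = (y - 6)/(y + 7*I)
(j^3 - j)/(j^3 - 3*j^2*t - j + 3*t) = j/(j - 3*t)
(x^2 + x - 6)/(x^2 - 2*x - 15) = (x - 2)/(x - 5)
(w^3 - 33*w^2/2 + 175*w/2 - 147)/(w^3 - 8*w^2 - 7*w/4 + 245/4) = 2*(w - 6)/(2*w + 5)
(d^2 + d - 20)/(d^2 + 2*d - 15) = (d - 4)/(d - 3)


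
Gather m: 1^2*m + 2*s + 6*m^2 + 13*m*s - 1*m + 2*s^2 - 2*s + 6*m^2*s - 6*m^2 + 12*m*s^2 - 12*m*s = 6*m^2*s + m*(12*s^2 + s) + 2*s^2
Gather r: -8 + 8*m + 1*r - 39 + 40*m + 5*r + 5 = 48*m + 6*r - 42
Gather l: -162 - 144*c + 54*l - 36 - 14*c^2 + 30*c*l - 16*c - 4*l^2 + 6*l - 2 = -14*c^2 - 160*c - 4*l^2 + l*(30*c + 60) - 200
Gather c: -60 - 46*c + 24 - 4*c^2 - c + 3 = -4*c^2 - 47*c - 33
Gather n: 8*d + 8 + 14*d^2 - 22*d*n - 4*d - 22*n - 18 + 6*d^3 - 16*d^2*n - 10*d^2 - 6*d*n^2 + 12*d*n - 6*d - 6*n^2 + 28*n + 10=6*d^3 + 4*d^2 - 2*d + n^2*(-6*d - 6) + n*(-16*d^2 - 10*d + 6)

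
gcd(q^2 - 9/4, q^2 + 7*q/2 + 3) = q + 3/2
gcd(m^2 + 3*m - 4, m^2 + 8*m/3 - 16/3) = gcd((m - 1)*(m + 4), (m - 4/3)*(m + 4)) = m + 4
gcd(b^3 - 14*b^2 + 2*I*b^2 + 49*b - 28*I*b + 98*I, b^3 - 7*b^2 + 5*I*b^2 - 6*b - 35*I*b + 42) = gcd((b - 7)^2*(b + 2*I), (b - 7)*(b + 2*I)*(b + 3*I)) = b^2 + b*(-7 + 2*I) - 14*I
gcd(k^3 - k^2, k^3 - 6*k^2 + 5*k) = k^2 - k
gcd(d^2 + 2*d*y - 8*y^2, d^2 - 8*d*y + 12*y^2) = -d + 2*y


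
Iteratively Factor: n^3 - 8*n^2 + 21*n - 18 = (n - 3)*(n^2 - 5*n + 6) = (n - 3)^2*(n - 2)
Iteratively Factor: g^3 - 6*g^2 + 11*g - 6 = (g - 1)*(g^2 - 5*g + 6) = (g - 2)*(g - 1)*(g - 3)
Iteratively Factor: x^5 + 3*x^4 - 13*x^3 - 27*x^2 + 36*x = (x)*(x^4 + 3*x^3 - 13*x^2 - 27*x + 36) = x*(x - 1)*(x^3 + 4*x^2 - 9*x - 36) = x*(x - 3)*(x - 1)*(x^2 + 7*x + 12) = x*(x - 3)*(x - 1)*(x + 4)*(x + 3)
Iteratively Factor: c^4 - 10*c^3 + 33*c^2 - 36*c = (c)*(c^3 - 10*c^2 + 33*c - 36) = c*(c - 3)*(c^2 - 7*c + 12) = c*(c - 3)^2*(c - 4)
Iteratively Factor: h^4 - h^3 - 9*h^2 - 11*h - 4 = (h + 1)*(h^3 - 2*h^2 - 7*h - 4) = (h - 4)*(h + 1)*(h^2 + 2*h + 1) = (h - 4)*(h + 1)^2*(h + 1)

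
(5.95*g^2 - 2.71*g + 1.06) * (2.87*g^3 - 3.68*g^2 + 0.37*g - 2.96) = 17.0765*g^5 - 29.6737*g^4 + 15.2165*g^3 - 22.5155*g^2 + 8.4138*g - 3.1376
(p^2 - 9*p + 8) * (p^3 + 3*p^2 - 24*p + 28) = p^5 - 6*p^4 - 43*p^3 + 268*p^2 - 444*p + 224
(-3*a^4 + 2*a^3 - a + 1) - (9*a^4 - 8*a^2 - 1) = -12*a^4 + 2*a^3 + 8*a^2 - a + 2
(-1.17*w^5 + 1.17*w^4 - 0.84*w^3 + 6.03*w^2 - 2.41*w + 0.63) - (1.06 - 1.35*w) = -1.17*w^5 + 1.17*w^4 - 0.84*w^3 + 6.03*w^2 - 1.06*w - 0.43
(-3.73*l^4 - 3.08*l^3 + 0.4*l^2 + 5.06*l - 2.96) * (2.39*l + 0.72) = -8.9147*l^5 - 10.0468*l^4 - 1.2616*l^3 + 12.3814*l^2 - 3.4312*l - 2.1312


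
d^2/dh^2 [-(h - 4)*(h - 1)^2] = 12 - 6*h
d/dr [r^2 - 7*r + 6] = 2*r - 7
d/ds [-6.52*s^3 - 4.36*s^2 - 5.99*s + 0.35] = -19.56*s^2 - 8.72*s - 5.99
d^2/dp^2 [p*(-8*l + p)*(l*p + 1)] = -16*l^2 + 6*l*p + 2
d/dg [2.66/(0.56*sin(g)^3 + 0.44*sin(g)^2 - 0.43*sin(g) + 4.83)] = (-4.4688*sin(g)^2 - 2.3408*sin(g) + 1.1438)*cos(g)/(0.56*sin(g)^3 + 0.44*sin(g)^2 - 0.43*sin(g) + 4.83)^2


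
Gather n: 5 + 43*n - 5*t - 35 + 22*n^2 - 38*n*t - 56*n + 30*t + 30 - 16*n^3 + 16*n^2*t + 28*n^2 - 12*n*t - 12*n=-16*n^3 + n^2*(16*t + 50) + n*(-50*t - 25) + 25*t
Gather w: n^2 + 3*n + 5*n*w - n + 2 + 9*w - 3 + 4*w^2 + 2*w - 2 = n^2 + 2*n + 4*w^2 + w*(5*n + 11) - 3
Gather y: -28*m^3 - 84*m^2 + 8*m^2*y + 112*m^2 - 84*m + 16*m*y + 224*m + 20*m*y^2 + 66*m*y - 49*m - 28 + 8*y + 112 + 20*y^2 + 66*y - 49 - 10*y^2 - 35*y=-28*m^3 + 28*m^2 + 91*m + y^2*(20*m + 10) + y*(8*m^2 + 82*m + 39) + 35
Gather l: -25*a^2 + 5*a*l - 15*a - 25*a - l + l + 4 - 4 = -25*a^2 + 5*a*l - 40*a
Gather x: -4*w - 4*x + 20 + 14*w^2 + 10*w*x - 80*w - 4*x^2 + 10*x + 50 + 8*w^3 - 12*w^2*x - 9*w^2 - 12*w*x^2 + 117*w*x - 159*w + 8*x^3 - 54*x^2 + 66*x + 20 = 8*w^3 + 5*w^2 - 243*w + 8*x^3 + x^2*(-12*w - 58) + x*(-12*w^2 + 127*w + 72) + 90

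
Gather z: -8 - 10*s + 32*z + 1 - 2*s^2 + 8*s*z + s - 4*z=-2*s^2 - 9*s + z*(8*s + 28) - 7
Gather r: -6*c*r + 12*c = -6*c*r + 12*c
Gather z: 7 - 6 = 1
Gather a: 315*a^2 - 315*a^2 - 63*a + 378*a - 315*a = 0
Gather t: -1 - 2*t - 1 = -2*t - 2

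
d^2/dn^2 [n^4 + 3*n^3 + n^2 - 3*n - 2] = 12*n^2 + 18*n + 2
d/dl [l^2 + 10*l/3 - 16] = 2*l + 10/3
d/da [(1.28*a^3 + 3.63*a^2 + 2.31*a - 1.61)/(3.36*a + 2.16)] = (8.6016*a^3 + 20.4912*a^2 + 15.6816*a + 10.3992)/(11.2896*a^2 + 14.5152*a + 4.6656)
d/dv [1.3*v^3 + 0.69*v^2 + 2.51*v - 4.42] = 3.9*v^2 + 1.38*v + 2.51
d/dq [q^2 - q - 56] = 2*q - 1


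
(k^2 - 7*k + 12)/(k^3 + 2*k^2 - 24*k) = (k - 3)/(k*(k + 6))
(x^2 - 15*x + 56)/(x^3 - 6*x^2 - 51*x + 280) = (x - 7)/(x^2 + 2*x - 35)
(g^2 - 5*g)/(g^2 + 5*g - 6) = g*(g - 5)/(g^2 + 5*g - 6)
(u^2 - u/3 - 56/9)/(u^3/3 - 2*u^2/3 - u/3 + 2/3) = (3*u^2 - u - 56/3)/(u^3 - 2*u^2 - u + 2)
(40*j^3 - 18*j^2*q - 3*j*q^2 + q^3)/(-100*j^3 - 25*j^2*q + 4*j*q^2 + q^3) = (-2*j + q)/(5*j + q)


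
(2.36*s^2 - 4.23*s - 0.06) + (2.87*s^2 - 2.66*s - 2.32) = 5.23*s^2 - 6.89*s - 2.38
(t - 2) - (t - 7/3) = 1/3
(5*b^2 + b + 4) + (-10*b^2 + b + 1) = -5*b^2 + 2*b + 5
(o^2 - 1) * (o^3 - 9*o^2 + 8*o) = o^5 - 9*o^4 + 7*o^3 + 9*o^2 - 8*o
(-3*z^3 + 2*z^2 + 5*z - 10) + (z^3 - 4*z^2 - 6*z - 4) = -2*z^3 - 2*z^2 - z - 14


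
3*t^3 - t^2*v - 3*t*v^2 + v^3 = (-3*t + v)*(-t + v)*(t + v)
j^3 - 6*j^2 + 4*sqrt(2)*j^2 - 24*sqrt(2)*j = j*(j - 6)*(j + 4*sqrt(2))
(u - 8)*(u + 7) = u^2 - u - 56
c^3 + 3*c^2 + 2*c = c*(c + 1)*(c + 2)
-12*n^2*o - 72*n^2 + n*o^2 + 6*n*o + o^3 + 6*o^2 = (-3*n + o)*(4*n + o)*(o + 6)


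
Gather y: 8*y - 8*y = 0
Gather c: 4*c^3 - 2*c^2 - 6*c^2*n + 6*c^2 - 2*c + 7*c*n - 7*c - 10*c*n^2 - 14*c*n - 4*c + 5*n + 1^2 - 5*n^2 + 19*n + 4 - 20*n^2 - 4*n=4*c^3 + c^2*(4 - 6*n) + c*(-10*n^2 - 7*n - 13) - 25*n^2 + 20*n + 5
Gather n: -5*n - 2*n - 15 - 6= -7*n - 21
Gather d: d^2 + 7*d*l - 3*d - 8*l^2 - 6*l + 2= d^2 + d*(7*l - 3) - 8*l^2 - 6*l + 2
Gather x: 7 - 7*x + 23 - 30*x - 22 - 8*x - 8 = -45*x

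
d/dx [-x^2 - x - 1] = -2*x - 1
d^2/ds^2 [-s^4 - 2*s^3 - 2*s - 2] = 12*s*(-s - 1)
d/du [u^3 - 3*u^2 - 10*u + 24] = 3*u^2 - 6*u - 10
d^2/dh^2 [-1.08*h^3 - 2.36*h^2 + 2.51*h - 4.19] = -6.48*h - 4.72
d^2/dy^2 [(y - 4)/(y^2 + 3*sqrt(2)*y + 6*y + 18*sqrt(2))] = 2*((y - 4)*(2*y + 3*sqrt(2) + 6)^2 - (3*y + 2 + 3*sqrt(2))*(y^2 + 3*sqrt(2)*y + 6*y + 18*sqrt(2)))/(y^2 + 3*sqrt(2)*y + 6*y + 18*sqrt(2))^3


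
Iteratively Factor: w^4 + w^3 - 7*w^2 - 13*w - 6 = (w + 2)*(w^3 - w^2 - 5*w - 3) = (w + 1)*(w + 2)*(w^2 - 2*w - 3) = (w - 3)*(w + 1)*(w + 2)*(w + 1)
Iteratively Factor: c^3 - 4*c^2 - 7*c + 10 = (c + 2)*(c^2 - 6*c + 5) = (c - 5)*(c + 2)*(c - 1)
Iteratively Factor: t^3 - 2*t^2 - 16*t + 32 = (t - 4)*(t^2 + 2*t - 8) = (t - 4)*(t - 2)*(t + 4)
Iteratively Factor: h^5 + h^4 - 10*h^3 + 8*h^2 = (h)*(h^4 + h^3 - 10*h^2 + 8*h) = h*(h - 1)*(h^3 + 2*h^2 - 8*h) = h*(h - 1)*(h + 4)*(h^2 - 2*h) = h^2*(h - 1)*(h + 4)*(h - 2)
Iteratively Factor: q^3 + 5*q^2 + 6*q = (q + 2)*(q^2 + 3*q) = (q + 2)*(q + 3)*(q)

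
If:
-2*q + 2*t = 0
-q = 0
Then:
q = 0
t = 0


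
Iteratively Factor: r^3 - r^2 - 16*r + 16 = (r - 4)*(r^2 + 3*r - 4) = (r - 4)*(r - 1)*(r + 4)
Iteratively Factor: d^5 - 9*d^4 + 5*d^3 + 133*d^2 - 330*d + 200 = (d - 1)*(d^4 - 8*d^3 - 3*d^2 + 130*d - 200) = (d - 5)*(d - 1)*(d^3 - 3*d^2 - 18*d + 40) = (d - 5)*(d - 1)*(d + 4)*(d^2 - 7*d + 10) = (d - 5)*(d - 2)*(d - 1)*(d + 4)*(d - 5)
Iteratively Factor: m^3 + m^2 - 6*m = (m)*(m^2 + m - 6) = m*(m - 2)*(m + 3)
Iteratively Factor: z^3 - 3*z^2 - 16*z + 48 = (z - 3)*(z^2 - 16) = (z - 3)*(z + 4)*(z - 4)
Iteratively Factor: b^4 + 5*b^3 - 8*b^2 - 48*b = (b + 4)*(b^3 + b^2 - 12*b) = (b - 3)*(b + 4)*(b^2 + 4*b) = (b - 3)*(b + 4)^2*(b)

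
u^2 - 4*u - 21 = (u - 7)*(u + 3)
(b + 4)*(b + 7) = b^2 + 11*b + 28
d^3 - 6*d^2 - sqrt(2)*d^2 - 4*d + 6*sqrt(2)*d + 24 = (d - 6)*(d - 2*sqrt(2))*(d + sqrt(2))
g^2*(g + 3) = g^3 + 3*g^2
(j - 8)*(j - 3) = j^2 - 11*j + 24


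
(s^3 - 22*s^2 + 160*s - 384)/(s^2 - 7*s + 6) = (s^2 - 16*s + 64)/(s - 1)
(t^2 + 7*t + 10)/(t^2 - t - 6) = (t + 5)/(t - 3)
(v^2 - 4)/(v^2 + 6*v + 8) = (v - 2)/(v + 4)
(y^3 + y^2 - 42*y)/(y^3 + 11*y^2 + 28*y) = (y - 6)/(y + 4)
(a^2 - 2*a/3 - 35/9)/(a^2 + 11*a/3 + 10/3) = (a - 7/3)/(a + 2)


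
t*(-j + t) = -j*t + t^2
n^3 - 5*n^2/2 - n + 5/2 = (n - 5/2)*(n - 1)*(n + 1)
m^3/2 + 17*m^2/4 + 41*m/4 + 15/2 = (m/2 + 1)*(m + 3/2)*(m + 5)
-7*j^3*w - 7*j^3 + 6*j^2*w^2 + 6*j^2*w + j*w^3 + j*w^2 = (-j + w)*(7*j + w)*(j*w + j)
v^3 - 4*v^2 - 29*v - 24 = (v - 8)*(v + 1)*(v + 3)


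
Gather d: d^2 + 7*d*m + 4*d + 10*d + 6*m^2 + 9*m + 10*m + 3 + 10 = d^2 + d*(7*m + 14) + 6*m^2 + 19*m + 13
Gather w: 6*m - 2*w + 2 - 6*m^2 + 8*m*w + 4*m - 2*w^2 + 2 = -6*m^2 + 10*m - 2*w^2 + w*(8*m - 2) + 4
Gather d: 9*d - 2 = 9*d - 2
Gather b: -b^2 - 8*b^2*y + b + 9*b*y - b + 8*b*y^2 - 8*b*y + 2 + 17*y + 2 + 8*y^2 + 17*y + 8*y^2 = b^2*(-8*y - 1) + b*(8*y^2 + y) + 16*y^2 + 34*y + 4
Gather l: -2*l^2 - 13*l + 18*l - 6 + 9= -2*l^2 + 5*l + 3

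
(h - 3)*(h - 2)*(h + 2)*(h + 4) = h^4 + h^3 - 16*h^2 - 4*h + 48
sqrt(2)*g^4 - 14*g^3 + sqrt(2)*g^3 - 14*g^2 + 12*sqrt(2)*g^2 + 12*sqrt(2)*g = g*(g - 6*sqrt(2))*(g - sqrt(2))*(sqrt(2)*g + sqrt(2))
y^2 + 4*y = y*(y + 4)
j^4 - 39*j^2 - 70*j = j*(j - 7)*(j + 2)*(j + 5)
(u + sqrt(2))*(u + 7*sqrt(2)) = u^2 + 8*sqrt(2)*u + 14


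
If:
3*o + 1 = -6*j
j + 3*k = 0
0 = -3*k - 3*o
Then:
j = -1/7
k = 1/21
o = -1/21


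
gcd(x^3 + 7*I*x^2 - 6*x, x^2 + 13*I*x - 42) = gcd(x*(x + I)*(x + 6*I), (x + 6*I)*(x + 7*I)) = x + 6*I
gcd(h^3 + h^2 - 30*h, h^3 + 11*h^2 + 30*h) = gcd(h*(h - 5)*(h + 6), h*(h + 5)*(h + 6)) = h^2 + 6*h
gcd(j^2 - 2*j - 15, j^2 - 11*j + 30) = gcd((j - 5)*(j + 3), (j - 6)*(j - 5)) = j - 5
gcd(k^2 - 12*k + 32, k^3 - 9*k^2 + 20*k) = k - 4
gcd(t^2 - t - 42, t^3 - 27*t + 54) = t + 6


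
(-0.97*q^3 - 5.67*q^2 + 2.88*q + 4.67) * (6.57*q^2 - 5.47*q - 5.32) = -6.3729*q^5 - 31.946*q^4 + 55.0969*q^3 + 45.0927*q^2 - 40.8665*q - 24.8444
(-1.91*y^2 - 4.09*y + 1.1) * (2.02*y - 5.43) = -3.8582*y^3 + 2.1095*y^2 + 24.4307*y - 5.973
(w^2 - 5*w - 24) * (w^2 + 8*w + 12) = w^4 + 3*w^3 - 52*w^2 - 252*w - 288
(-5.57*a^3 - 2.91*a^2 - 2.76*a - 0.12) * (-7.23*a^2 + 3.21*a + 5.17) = 40.2711*a^5 + 3.1596*a^4 - 18.1832*a^3 - 23.0367*a^2 - 14.6544*a - 0.6204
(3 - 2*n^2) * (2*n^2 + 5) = -4*n^4 - 4*n^2 + 15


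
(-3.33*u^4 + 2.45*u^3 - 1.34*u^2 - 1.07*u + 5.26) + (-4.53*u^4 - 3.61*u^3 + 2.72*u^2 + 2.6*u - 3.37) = -7.86*u^4 - 1.16*u^3 + 1.38*u^2 + 1.53*u + 1.89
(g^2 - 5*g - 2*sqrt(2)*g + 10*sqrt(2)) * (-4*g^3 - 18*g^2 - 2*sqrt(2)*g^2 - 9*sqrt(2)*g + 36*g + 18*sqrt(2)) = -4*g^5 + 2*g^4 + 6*sqrt(2)*g^4 - 3*sqrt(2)*g^3 + 134*g^3 - 189*sqrt(2)*g^2 - 184*g^2 - 252*g + 270*sqrt(2)*g + 360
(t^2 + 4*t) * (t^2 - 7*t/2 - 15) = t^4 + t^3/2 - 29*t^2 - 60*t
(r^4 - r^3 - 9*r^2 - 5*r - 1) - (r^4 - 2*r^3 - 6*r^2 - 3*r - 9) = r^3 - 3*r^2 - 2*r + 8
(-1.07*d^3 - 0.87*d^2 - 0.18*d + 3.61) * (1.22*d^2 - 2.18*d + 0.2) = -1.3054*d^5 + 1.2712*d^4 + 1.463*d^3 + 4.6226*d^2 - 7.9058*d + 0.722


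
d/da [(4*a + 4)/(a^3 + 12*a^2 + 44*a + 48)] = 4*(-2*a^3 - 15*a^2 - 24*a + 4)/(a^6 + 24*a^5 + 232*a^4 + 1152*a^3 + 3088*a^2 + 4224*a + 2304)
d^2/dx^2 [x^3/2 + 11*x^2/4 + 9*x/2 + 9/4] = 3*x + 11/2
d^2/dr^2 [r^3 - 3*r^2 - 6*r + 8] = 6*r - 6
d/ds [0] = 0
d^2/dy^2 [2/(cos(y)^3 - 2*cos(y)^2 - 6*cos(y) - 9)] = 2*((-21*cos(y) - 16*cos(2*y) + 9*cos(3*y))*(-cos(y)^3 + 2*cos(y)^2 + 6*cos(y) + 9)/4 - 2*(-3*cos(y)^2 + 4*cos(y) + 6)^2*sin(y)^2)/(-cos(y)^3 + 2*cos(y)^2 + 6*cos(y) + 9)^3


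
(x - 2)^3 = x^3 - 6*x^2 + 12*x - 8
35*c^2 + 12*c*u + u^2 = (5*c + u)*(7*c + u)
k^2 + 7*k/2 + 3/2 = (k + 1/2)*(k + 3)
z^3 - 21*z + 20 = (z - 4)*(z - 1)*(z + 5)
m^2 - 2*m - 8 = (m - 4)*(m + 2)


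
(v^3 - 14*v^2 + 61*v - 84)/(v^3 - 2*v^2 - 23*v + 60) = (v - 7)/(v + 5)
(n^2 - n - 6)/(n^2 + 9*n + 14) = (n - 3)/(n + 7)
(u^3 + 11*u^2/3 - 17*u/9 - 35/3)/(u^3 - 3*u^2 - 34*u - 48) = (9*u^2 + 6*u - 35)/(9*(u^2 - 6*u - 16))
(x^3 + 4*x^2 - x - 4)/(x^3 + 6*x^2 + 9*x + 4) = (x - 1)/(x + 1)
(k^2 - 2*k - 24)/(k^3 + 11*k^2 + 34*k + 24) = (k - 6)/(k^2 + 7*k + 6)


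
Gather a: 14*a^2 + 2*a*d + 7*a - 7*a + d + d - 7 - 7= 14*a^2 + 2*a*d + 2*d - 14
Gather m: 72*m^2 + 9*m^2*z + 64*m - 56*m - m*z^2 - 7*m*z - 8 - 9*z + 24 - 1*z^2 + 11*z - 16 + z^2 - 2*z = m^2*(9*z + 72) + m*(-z^2 - 7*z + 8)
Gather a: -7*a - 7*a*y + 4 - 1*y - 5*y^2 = a*(-7*y - 7) - 5*y^2 - y + 4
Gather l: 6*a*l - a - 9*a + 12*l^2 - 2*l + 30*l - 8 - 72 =-10*a + 12*l^2 + l*(6*a + 28) - 80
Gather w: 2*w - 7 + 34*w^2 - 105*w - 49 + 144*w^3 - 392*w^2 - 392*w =144*w^3 - 358*w^2 - 495*w - 56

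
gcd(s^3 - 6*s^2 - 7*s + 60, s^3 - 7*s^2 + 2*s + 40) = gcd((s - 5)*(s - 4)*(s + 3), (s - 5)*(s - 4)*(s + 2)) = s^2 - 9*s + 20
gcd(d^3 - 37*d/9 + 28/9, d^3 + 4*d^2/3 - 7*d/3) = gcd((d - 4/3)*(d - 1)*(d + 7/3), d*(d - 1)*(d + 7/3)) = d^2 + 4*d/3 - 7/3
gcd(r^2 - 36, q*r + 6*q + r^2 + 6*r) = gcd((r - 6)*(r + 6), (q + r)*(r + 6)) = r + 6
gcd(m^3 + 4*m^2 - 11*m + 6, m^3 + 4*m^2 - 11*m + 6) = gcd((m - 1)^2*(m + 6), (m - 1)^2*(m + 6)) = m^3 + 4*m^2 - 11*m + 6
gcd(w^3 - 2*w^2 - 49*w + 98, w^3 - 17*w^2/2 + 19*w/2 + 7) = w^2 - 9*w + 14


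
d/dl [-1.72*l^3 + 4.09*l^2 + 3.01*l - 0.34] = -5.16*l^2 + 8.18*l + 3.01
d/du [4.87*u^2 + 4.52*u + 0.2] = 9.74*u + 4.52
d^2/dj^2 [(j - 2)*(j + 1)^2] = 6*j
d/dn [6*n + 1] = 6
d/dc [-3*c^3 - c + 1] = -9*c^2 - 1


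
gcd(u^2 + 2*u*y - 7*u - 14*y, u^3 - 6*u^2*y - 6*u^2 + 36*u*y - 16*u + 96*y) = 1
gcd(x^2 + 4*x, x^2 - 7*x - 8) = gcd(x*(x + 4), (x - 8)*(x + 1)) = 1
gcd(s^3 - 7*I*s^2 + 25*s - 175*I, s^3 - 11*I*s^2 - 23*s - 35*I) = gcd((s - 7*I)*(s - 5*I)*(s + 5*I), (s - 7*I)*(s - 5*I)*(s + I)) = s^2 - 12*I*s - 35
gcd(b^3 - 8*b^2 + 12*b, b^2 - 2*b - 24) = b - 6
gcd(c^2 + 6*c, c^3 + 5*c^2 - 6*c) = c^2 + 6*c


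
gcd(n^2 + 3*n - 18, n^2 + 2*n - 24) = n + 6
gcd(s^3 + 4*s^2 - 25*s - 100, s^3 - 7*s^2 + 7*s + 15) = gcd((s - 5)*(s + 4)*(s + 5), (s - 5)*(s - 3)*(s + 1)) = s - 5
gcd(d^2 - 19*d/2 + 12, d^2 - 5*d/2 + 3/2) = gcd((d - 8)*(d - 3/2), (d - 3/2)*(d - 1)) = d - 3/2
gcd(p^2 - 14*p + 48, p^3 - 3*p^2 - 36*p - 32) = p - 8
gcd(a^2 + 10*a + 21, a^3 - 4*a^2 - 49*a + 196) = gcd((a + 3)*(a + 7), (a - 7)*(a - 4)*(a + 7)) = a + 7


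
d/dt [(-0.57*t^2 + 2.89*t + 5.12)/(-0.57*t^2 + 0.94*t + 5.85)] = (1.1115*t^2 - 0.832199999999999*t + 12.0937)/(0.3249*t^4 - 1.0716*t^3 - 5.7854*t^2 + 10.998*t + 34.2225)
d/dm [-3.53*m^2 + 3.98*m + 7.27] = 3.98 - 7.06*m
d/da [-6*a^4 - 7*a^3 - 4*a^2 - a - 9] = -24*a^3 - 21*a^2 - 8*a - 1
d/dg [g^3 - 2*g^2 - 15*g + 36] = 3*g^2 - 4*g - 15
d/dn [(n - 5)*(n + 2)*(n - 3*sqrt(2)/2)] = 3*n^2 - 6*n - 3*sqrt(2)*n - 10 + 9*sqrt(2)/2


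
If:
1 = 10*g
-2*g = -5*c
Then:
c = 1/25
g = 1/10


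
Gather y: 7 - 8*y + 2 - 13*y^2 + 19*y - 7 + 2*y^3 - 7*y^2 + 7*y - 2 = 2*y^3 - 20*y^2 + 18*y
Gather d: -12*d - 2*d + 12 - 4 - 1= 7 - 14*d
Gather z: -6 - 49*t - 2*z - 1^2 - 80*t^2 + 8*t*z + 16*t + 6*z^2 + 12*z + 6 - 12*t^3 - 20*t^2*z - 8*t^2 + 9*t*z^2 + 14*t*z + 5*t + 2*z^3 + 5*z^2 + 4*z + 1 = -12*t^3 - 88*t^2 - 28*t + 2*z^3 + z^2*(9*t + 11) + z*(-20*t^2 + 22*t + 14)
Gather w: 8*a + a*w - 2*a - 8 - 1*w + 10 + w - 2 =a*w + 6*a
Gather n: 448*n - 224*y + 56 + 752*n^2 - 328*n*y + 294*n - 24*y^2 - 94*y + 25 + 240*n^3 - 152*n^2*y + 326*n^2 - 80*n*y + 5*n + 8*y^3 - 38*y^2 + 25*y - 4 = 240*n^3 + n^2*(1078 - 152*y) + n*(747 - 408*y) + 8*y^3 - 62*y^2 - 293*y + 77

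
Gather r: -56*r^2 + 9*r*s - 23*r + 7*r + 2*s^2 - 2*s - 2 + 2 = -56*r^2 + r*(9*s - 16) + 2*s^2 - 2*s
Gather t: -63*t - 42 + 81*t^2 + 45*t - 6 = 81*t^2 - 18*t - 48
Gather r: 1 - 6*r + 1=2 - 6*r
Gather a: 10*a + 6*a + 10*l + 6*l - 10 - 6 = 16*a + 16*l - 16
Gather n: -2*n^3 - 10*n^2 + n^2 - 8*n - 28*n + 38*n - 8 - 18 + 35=-2*n^3 - 9*n^2 + 2*n + 9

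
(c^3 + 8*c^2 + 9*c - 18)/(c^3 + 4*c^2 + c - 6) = (c + 6)/(c + 2)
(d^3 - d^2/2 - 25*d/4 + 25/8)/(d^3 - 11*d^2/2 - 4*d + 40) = (d^2 - 3*d + 5/4)/(d^2 - 8*d + 16)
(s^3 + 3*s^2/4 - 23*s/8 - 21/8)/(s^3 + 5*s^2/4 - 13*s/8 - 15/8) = (4*s - 7)/(4*s - 5)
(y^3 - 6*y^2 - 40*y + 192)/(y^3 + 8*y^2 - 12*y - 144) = (y - 8)/(y + 6)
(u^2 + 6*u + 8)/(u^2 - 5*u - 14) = (u + 4)/(u - 7)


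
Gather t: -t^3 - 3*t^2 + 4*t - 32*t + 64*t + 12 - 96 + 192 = -t^3 - 3*t^2 + 36*t + 108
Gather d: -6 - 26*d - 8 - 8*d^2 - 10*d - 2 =-8*d^2 - 36*d - 16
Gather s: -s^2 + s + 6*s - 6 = -s^2 + 7*s - 6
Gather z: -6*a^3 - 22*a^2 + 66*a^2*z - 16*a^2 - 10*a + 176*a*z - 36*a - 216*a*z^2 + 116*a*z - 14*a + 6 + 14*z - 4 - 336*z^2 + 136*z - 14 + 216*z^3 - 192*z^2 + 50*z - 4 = -6*a^3 - 38*a^2 - 60*a + 216*z^3 + z^2*(-216*a - 528) + z*(66*a^2 + 292*a + 200) - 16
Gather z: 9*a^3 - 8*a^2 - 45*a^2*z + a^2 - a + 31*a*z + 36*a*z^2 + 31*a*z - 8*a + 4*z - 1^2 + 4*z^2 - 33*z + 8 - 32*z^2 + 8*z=9*a^3 - 7*a^2 - 9*a + z^2*(36*a - 28) + z*(-45*a^2 + 62*a - 21) + 7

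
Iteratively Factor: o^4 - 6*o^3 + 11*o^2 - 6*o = (o - 3)*(o^3 - 3*o^2 + 2*o) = (o - 3)*(o - 2)*(o^2 - o) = o*(o - 3)*(o - 2)*(o - 1)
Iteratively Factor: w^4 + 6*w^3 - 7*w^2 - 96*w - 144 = (w + 3)*(w^3 + 3*w^2 - 16*w - 48) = (w + 3)*(w + 4)*(w^2 - w - 12) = (w + 3)^2*(w + 4)*(w - 4)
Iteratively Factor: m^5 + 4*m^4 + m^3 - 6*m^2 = (m)*(m^4 + 4*m^3 + m^2 - 6*m) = m*(m + 3)*(m^3 + m^2 - 2*m) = m*(m + 2)*(m + 3)*(m^2 - m) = m^2*(m + 2)*(m + 3)*(m - 1)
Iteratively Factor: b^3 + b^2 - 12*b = (b - 3)*(b^2 + 4*b) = (b - 3)*(b + 4)*(b)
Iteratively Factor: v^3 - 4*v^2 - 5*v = (v - 5)*(v^2 + v) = v*(v - 5)*(v + 1)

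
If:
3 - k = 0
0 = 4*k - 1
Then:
No Solution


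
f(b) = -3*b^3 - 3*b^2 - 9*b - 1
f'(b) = -9*b^2 - 6*b - 9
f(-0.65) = 4.41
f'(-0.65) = -8.90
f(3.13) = -150.55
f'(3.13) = -115.95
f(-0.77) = 5.52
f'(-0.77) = -9.72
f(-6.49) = 751.13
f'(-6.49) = -349.14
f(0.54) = -7.21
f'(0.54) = -14.86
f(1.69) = -39.26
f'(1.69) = -44.84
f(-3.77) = 151.04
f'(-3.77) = -114.30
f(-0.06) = -0.47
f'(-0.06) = -8.67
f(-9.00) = 2024.00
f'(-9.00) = -684.00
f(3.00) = -136.00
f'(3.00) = -108.00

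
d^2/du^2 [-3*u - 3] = 0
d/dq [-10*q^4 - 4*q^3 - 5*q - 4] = -40*q^3 - 12*q^2 - 5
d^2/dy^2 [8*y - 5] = 0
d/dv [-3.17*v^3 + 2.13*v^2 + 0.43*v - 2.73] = -9.51*v^2 + 4.26*v + 0.43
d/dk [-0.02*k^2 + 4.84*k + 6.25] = 4.84 - 0.04*k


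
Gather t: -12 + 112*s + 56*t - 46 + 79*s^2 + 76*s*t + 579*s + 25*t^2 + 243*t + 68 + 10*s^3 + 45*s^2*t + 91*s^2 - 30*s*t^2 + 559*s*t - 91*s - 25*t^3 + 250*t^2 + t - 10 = 10*s^3 + 170*s^2 + 600*s - 25*t^3 + t^2*(275 - 30*s) + t*(45*s^2 + 635*s + 300)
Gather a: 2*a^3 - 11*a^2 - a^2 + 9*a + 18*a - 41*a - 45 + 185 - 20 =2*a^3 - 12*a^2 - 14*a + 120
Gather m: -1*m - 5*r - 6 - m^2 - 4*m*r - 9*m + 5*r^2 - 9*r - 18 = -m^2 + m*(-4*r - 10) + 5*r^2 - 14*r - 24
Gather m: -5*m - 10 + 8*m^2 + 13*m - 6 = 8*m^2 + 8*m - 16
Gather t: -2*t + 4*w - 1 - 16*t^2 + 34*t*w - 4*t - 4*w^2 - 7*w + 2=-16*t^2 + t*(34*w - 6) - 4*w^2 - 3*w + 1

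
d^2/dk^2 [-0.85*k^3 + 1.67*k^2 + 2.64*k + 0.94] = 3.34 - 5.1*k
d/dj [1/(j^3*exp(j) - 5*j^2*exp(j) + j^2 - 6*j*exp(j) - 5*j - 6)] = (-j^3*exp(j) + 2*j^2*exp(j) + 16*j*exp(j) - 2*j + 6*exp(j) + 5)/(-j^3*exp(j) + 5*j^2*exp(j) - j^2 + 6*j*exp(j) + 5*j + 6)^2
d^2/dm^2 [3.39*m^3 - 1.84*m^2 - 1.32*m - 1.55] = 20.34*m - 3.68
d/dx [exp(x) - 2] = exp(x)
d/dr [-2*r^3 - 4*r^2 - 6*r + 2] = -6*r^2 - 8*r - 6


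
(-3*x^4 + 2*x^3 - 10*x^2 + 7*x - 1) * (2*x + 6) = -6*x^5 - 14*x^4 - 8*x^3 - 46*x^2 + 40*x - 6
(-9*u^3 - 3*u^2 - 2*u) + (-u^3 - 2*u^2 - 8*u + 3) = -10*u^3 - 5*u^2 - 10*u + 3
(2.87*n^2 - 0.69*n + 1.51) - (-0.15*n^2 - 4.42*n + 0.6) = 3.02*n^2 + 3.73*n + 0.91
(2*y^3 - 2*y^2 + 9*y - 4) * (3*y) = 6*y^4 - 6*y^3 + 27*y^2 - 12*y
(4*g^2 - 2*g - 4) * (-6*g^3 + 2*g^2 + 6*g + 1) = -24*g^5 + 20*g^4 + 44*g^3 - 16*g^2 - 26*g - 4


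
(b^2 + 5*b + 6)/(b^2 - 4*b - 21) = (b + 2)/(b - 7)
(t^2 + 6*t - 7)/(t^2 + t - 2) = (t + 7)/(t + 2)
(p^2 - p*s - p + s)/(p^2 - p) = (p - s)/p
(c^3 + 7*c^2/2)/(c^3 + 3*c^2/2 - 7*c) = c/(c - 2)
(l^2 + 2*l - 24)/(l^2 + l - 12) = (l^2 + 2*l - 24)/(l^2 + l - 12)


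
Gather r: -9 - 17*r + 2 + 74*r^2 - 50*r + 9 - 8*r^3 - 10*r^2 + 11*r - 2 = -8*r^3 + 64*r^2 - 56*r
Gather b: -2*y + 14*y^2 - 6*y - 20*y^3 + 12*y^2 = -20*y^3 + 26*y^2 - 8*y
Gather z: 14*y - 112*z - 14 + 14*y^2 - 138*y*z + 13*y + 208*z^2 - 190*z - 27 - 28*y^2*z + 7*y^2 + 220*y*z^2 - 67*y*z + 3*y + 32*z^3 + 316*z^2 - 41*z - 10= 21*y^2 + 30*y + 32*z^3 + z^2*(220*y + 524) + z*(-28*y^2 - 205*y - 343) - 51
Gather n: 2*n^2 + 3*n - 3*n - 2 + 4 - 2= 2*n^2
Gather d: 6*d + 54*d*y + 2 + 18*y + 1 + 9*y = d*(54*y + 6) + 27*y + 3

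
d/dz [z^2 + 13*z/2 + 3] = 2*z + 13/2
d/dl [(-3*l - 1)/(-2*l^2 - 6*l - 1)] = (-6*l^2 - 4*l - 3)/(4*l^4 + 24*l^3 + 40*l^2 + 12*l + 1)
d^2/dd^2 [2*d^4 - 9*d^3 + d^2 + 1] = 24*d^2 - 54*d + 2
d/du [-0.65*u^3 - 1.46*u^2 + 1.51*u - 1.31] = -1.95*u^2 - 2.92*u + 1.51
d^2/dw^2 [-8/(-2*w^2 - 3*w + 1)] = 16*(-4*w^2 - 6*w + (4*w + 3)^2 + 2)/(2*w^2 + 3*w - 1)^3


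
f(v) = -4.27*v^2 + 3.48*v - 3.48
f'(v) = 3.48 - 8.54*v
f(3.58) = -45.75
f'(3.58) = -27.09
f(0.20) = -2.95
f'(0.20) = 1.77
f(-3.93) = -83.11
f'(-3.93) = 37.04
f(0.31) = -2.81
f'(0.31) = 0.83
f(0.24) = -2.89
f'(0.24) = 1.43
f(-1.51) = -18.47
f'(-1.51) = 16.38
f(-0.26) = -4.67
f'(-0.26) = 5.70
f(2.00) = -13.60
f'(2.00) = -13.60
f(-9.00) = -380.67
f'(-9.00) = 80.34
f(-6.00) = -178.08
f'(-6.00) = 54.72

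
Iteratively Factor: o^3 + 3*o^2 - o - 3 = (o - 1)*(o^2 + 4*o + 3) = (o - 1)*(o + 1)*(o + 3)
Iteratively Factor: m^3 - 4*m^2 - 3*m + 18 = (m - 3)*(m^2 - m - 6) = (m - 3)^2*(m + 2)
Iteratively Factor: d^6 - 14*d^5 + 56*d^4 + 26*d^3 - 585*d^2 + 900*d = (d - 3)*(d^5 - 11*d^4 + 23*d^3 + 95*d^2 - 300*d) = d*(d - 3)*(d^4 - 11*d^3 + 23*d^2 + 95*d - 300) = d*(d - 3)*(d + 3)*(d^3 - 14*d^2 + 65*d - 100) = d*(d - 5)*(d - 3)*(d + 3)*(d^2 - 9*d + 20) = d*(d - 5)*(d - 4)*(d - 3)*(d + 3)*(d - 5)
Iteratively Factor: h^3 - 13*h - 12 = (h + 3)*(h^2 - 3*h - 4) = (h - 4)*(h + 3)*(h + 1)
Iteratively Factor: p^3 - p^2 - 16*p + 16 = (p - 4)*(p^2 + 3*p - 4) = (p - 4)*(p + 4)*(p - 1)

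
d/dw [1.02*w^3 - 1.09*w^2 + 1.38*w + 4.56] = 3.06*w^2 - 2.18*w + 1.38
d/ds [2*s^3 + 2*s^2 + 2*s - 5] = 6*s^2 + 4*s + 2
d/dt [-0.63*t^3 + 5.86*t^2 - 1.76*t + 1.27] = -1.89*t^2 + 11.72*t - 1.76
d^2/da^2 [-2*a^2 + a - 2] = -4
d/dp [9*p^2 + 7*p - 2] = 18*p + 7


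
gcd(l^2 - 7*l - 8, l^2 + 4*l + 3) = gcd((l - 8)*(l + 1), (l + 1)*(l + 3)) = l + 1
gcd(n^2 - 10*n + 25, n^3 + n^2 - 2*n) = 1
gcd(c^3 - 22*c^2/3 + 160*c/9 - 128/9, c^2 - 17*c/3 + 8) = c - 8/3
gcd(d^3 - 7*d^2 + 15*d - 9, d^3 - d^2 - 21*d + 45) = d^2 - 6*d + 9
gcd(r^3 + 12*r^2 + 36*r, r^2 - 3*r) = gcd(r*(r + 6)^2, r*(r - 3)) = r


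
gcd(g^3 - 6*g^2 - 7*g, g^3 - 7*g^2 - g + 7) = g^2 - 6*g - 7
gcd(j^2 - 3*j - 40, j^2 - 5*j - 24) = j - 8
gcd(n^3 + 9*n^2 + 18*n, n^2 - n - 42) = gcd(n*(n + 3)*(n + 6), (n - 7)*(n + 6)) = n + 6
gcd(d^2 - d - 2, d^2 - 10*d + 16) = d - 2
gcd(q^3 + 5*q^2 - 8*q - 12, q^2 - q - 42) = q + 6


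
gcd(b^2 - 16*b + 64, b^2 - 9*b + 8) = b - 8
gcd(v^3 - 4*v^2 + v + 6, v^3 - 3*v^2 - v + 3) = v^2 - 2*v - 3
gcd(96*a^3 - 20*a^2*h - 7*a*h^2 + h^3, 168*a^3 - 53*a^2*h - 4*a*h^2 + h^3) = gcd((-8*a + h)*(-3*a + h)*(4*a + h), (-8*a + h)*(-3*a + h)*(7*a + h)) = 24*a^2 - 11*a*h + h^2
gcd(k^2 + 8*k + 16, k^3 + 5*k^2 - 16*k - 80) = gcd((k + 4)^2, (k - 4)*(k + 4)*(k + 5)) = k + 4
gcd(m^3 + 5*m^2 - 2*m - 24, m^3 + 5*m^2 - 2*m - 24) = m^3 + 5*m^2 - 2*m - 24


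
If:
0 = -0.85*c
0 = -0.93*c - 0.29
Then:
No Solution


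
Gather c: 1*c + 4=c + 4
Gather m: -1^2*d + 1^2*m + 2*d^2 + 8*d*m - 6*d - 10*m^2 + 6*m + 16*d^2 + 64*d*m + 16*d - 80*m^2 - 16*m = 18*d^2 + 9*d - 90*m^2 + m*(72*d - 9)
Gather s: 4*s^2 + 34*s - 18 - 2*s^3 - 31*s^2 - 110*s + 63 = -2*s^3 - 27*s^2 - 76*s + 45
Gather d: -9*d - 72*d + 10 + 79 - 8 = 81 - 81*d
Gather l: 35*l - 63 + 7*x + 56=35*l + 7*x - 7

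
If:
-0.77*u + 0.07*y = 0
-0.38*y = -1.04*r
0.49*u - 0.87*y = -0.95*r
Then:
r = 0.00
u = 0.00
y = 0.00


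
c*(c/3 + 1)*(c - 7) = c^3/3 - 4*c^2/3 - 7*c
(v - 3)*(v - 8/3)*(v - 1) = v^3 - 20*v^2/3 + 41*v/3 - 8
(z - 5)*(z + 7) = z^2 + 2*z - 35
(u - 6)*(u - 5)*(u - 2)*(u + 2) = u^4 - 11*u^3 + 26*u^2 + 44*u - 120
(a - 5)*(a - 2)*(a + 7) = a^3 - 39*a + 70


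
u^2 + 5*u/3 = u*(u + 5/3)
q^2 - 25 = (q - 5)*(q + 5)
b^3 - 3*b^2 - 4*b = b*(b - 4)*(b + 1)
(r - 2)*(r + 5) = r^2 + 3*r - 10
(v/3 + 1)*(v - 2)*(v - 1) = v^3/3 - 7*v/3 + 2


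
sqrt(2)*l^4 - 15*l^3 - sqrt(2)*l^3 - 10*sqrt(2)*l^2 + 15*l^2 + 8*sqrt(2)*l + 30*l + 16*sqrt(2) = (l - 2)*(l + 1)*(l - 8*sqrt(2))*(sqrt(2)*l + 1)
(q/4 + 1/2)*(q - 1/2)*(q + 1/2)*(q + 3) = q^4/4 + 5*q^3/4 + 23*q^2/16 - 5*q/16 - 3/8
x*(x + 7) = x^2 + 7*x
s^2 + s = s*(s + 1)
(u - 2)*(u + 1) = u^2 - u - 2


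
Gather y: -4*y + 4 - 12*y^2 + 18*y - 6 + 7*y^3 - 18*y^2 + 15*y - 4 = 7*y^3 - 30*y^2 + 29*y - 6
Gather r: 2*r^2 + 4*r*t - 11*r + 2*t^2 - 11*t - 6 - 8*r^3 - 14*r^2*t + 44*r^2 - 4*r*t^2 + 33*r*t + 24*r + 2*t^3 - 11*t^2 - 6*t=-8*r^3 + r^2*(46 - 14*t) + r*(-4*t^2 + 37*t + 13) + 2*t^3 - 9*t^2 - 17*t - 6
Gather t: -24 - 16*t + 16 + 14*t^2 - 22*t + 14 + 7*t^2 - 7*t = 21*t^2 - 45*t + 6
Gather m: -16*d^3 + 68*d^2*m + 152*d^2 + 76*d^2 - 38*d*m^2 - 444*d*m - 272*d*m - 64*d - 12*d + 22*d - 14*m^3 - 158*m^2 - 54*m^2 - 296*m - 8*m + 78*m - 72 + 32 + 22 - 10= -16*d^3 + 228*d^2 - 54*d - 14*m^3 + m^2*(-38*d - 212) + m*(68*d^2 - 716*d - 226) - 28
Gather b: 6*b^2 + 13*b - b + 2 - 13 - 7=6*b^2 + 12*b - 18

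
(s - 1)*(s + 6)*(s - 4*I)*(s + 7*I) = s^4 + 5*s^3 + 3*I*s^3 + 22*s^2 + 15*I*s^2 + 140*s - 18*I*s - 168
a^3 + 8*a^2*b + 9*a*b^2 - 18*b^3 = (a - b)*(a + 3*b)*(a + 6*b)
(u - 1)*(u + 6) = u^2 + 5*u - 6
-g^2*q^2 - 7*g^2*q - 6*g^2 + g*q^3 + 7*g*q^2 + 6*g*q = (-g + q)*(q + 6)*(g*q + g)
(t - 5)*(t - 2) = t^2 - 7*t + 10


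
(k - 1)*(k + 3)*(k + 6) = k^3 + 8*k^2 + 9*k - 18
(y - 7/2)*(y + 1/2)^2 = y^3 - 5*y^2/2 - 13*y/4 - 7/8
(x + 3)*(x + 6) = x^2 + 9*x + 18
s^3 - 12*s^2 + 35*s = s*(s - 7)*(s - 5)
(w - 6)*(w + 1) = w^2 - 5*w - 6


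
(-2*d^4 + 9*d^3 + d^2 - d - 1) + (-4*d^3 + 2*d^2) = -2*d^4 + 5*d^3 + 3*d^2 - d - 1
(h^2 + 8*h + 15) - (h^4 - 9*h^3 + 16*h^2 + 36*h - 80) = -h^4 + 9*h^3 - 15*h^2 - 28*h + 95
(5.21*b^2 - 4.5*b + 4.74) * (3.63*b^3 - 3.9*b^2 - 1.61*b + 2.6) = 18.9123*b^5 - 36.654*b^4 + 26.3681*b^3 + 2.305*b^2 - 19.3314*b + 12.324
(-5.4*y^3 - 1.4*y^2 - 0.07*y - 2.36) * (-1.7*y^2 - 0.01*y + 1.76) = 9.18*y^5 + 2.434*y^4 - 9.371*y^3 + 1.5487*y^2 - 0.0996*y - 4.1536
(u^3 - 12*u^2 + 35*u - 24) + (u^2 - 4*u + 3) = u^3 - 11*u^2 + 31*u - 21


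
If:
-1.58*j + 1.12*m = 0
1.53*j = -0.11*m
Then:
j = 0.00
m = 0.00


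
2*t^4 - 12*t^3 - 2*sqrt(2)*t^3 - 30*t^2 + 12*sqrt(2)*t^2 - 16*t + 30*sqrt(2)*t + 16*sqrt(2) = (t - 8)*(t - sqrt(2))*(sqrt(2)*t + sqrt(2))^2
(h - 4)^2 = h^2 - 8*h + 16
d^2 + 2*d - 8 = (d - 2)*(d + 4)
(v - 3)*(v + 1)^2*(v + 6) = v^4 + 5*v^3 - 11*v^2 - 33*v - 18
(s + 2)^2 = s^2 + 4*s + 4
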